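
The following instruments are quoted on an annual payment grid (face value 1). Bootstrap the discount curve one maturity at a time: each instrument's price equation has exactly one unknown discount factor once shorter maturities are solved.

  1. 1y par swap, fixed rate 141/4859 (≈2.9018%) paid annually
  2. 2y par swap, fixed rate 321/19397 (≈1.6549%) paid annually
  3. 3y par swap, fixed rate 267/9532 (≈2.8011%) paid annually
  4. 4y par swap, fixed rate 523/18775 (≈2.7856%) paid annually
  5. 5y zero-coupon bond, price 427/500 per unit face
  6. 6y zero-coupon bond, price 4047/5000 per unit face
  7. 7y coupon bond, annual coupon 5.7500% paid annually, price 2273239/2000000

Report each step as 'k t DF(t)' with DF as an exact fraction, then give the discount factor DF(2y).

step 1 [1y] swap r/1=141/4859: DF=(1 − 141/4859·(0))/(1+141/4859) = 4859/5000 ≈ 0.971800
step 2 [2y] swap r/1=321/19397: DF=(1 − 321/19397·(0.971800))/(1+321/19397) = 9679/10000 ≈ 0.967900
step 3 [3y] swap r/1=267/9532: DF=(1 − 267/9532·(0.971800+0.967900))/(1+267/9532) = 9199/10000 ≈ 0.919900
step 4 [4y] swap r/1=523/18775: DF=(1 − 523/18775·(0.971800+0.967900+0.919900))/(1+523/18775) = 4477/5000 ≈ 0.895400
step 5 [5y] zero: DF = P = 427/500 ≈ 0.854000
step 6 [6y] zero: DF = P = 4047/5000 ≈ 0.809400
step 7 [7y] bond c/1=23/400: DF=(2273239/2000000 − 23/400·(0.971800+0.967900+0.919900+0.895400+0.854000+0.809400))/(1+23/400) = 3901/5000 ≈ 0.780200

1 1 4859/5000
2 2 9679/10000
3 3 9199/10000
4 4 4477/5000
5 5 427/500
6 6 4047/5000
7 7 3901/5000
DF(2y) = 9679/10000 ≈ 0.967900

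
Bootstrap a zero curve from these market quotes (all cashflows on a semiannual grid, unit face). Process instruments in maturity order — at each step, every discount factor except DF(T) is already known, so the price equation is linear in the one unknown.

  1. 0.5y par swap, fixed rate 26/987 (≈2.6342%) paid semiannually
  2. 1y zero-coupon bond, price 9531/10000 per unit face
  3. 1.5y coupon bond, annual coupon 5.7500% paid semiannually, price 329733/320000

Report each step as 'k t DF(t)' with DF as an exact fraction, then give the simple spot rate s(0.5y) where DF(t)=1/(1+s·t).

step 1 [0.5y] swap r/2=13/987: DF=(1 − 13/987·(0))/(1+13/987) = 987/1000 ≈ 0.987000
step 2 [1y] zero: DF = P = 9531/10000 ≈ 0.953100
step 3 [1.5y] bond c/2=23/800: DF=(329733/320000 − 23/800·(0.987000+0.953100))/(1+23/800) = 4737/5000 ≈ 0.947400

1 1/2 987/1000
2 1 9531/10000
3 3/2 4737/5000
s(0.5y) = (1/(987/1000) − 1)/(1/2) = 26/987 ≈ 2.6342%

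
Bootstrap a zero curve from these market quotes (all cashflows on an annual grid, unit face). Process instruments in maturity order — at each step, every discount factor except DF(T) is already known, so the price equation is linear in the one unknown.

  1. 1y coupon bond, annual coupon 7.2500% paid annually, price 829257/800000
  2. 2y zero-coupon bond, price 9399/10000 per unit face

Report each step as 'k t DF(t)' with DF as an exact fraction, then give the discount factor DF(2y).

1 1 1933/2000
2 2 9399/10000
DF(2y) = 9399/10000 ≈ 0.939900

step 1 [1y] bond c/1=29/400: DF=(829257/800000 − 29/400·(0))/(1+29/400) = 1933/2000 ≈ 0.966500
step 2 [2y] zero: DF = P = 9399/10000 ≈ 0.939900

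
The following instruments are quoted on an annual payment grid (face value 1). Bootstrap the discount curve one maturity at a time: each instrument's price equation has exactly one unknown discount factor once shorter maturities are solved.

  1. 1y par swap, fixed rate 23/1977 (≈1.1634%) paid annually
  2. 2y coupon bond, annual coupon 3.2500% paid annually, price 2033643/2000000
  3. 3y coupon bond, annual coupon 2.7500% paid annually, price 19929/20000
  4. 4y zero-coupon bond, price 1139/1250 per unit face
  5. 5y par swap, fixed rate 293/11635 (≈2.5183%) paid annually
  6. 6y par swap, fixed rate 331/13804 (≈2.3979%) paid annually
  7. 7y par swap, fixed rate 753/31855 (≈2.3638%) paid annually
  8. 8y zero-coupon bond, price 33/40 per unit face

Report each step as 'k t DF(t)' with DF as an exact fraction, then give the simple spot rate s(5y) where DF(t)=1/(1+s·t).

step 1 [1y] swap r/1=23/1977: DF=(1 − 23/1977·(0))/(1+23/1977) = 1977/2000 ≈ 0.988500
step 2 [2y] bond c/1=13/400: DF=(2033643/2000000 − 13/400·(0.988500))/(1+13/400) = 9537/10000 ≈ 0.953700
step 3 [3y] bond c/1=11/400: DF=(19929/20000 − 11/400·(0.988500+0.953700))/(1+11/400) = 4589/5000 ≈ 0.917800
step 4 [4y] zero: DF = P = 1139/1250 ≈ 0.911200
step 5 [5y] swap r/1=293/11635: DF=(1 − 293/11635·(0.988500+0.953700+0.917800+0.911200))/(1+293/11635) = 2207/2500 ≈ 0.882800
step 6 [6y] swap r/1=331/13804: DF=(1 − 331/13804·(0.988500+0.953700+0.917800+0.911200+0.882800))/(1+331/13804) = 2169/2500 ≈ 0.867600
step 7 [7y] swap r/1=753/31855: DF=(1 − 753/31855·(0.988500+0.953700+0.917800+0.911200+0.882800+0.867600))/(1+753/31855) = 4247/5000 ≈ 0.849400
step 8 [8y] zero: DF = P = 33/40 ≈ 0.825000

1 1 1977/2000
2 2 9537/10000
3 3 4589/5000
4 4 1139/1250
5 5 2207/2500
6 6 2169/2500
7 7 4247/5000
8 8 33/40
s(5y) = (1/(2207/2500) − 1)/(5) = 293/11035 ≈ 2.6552%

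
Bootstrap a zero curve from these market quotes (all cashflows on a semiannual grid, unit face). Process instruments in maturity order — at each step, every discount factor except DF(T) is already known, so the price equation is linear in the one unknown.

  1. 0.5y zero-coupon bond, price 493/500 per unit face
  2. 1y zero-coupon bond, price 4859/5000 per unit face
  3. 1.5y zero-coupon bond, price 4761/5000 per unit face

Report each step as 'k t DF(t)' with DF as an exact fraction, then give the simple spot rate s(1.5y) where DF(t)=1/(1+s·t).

1 1/2 493/500
2 1 4859/5000
3 3/2 4761/5000
s(1.5y) = (1/(4761/5000) − 1)/(3/2) = 478/14283 ≈ 3.3466%

step 1 [0.5y] zero: DF = P = 493/500 ≈ 0.986000
step 2 [1y] zero: DF = P = 4859/5000 ≈ 0.971800
step 3 [1.5y] zero: DF = P = 4761/5000 ≈ 0.952200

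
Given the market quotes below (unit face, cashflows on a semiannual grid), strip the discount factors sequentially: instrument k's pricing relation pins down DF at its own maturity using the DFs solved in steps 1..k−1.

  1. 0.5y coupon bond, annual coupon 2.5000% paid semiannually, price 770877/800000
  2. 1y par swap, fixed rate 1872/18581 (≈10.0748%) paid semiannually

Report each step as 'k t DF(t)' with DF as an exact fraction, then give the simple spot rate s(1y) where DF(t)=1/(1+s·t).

1 1/2 9517/10000
2 1 1133/1250
s(1y) = (1/(1133/1250) − 1)/(1) = 117/1133 ≈ 10.3266%

step 1 [0.5y] bond c/2=1/80: DF=(770877/800000 − 1/80·(0))/(1+1/80) = 9517/10000 ≈ 0.951700
step 2 [1y] swap r/2=936/18581: DF=(1 − 936/18581·(0.951700))/(1+936/18581) = 1133/1250 ≈ 0.906400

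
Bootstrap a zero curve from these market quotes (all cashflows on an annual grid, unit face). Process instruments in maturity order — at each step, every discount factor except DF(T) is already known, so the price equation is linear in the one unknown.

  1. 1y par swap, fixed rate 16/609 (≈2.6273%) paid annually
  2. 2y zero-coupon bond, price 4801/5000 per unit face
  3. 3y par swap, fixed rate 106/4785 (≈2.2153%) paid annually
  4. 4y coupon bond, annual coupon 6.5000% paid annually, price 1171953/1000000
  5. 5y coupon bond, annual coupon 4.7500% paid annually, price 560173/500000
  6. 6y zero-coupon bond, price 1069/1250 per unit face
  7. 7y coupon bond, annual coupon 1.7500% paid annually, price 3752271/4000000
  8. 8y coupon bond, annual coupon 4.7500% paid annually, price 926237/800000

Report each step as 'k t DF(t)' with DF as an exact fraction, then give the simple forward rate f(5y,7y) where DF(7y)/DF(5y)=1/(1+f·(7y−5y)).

1 1 609/625
2 2 4801/5000
3 3 2341/2500
4 4 2313/2500
5 5 4487/5000
6 6 1069/1250
7 7 1653/2000
8 8 4081/5000
f(5y,7y) = ((4487/5000)/(1653/2000) − 1)/(2) = 709/16530 ≈ 4.2892%

step 1 [1y] swap r/1=16/609: DF=(1 − 16/609·(0))/(1+16/609) = 609/625 ≈ 0.974400
step 2 [2y] zero: DF = P = 4801/5000 ≈ 0.960200
step 3 [3y] swap r/1=106/4785: DF=(1 − 106/4785·(0.974400+0.960200))/(1+106/4785) = 2341/2500 ≈ 0.936400
step 4 [4y] bond c/1=13/200: DF=(1171953/1000000 − 13/200·(0.974400+0.960200+0.936400))/(1+13/200) = 2313/2500 ≈ 0.925200
step 5 [5y] bond c/1=19/400: DF=(560173/500000 − 19/400·(0.974400+0.960200+0.936400+0.925200))/(1+19/400) = 4487/5000 ≈ 0.897400
step 6 [6y] zero: DF = P = 1069/1250 ≈ 0.855200
step 7 [7y] bond c/1=7/400: DF=(3752271/4000000 − 7/400·(0.974400+0.960200+0.936400+0.925200+0.897400+0.855200))/(1+7/400) = 1653/2000 ≈ 0.826500
step 8 [8y] bond c/1=19/400: DF=(926237/800000 − 19/400·(0.974400+0.960200+0.936400+0.925200+0.897400+0.855200+0.826500))/(1+19/400) = 4081/5000 ≈ 0.816200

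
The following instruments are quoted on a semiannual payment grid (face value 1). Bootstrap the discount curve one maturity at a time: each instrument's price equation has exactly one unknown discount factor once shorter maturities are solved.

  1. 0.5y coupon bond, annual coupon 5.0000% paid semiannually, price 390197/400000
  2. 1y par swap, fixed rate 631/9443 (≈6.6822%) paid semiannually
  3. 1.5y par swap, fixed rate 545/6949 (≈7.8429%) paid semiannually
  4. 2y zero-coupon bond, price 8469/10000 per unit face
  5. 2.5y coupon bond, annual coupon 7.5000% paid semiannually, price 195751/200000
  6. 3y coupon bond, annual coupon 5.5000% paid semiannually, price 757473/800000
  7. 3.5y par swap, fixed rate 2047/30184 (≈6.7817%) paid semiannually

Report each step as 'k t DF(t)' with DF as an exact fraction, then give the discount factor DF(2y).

1 1/2 9517/10000
2 1 9369/10000
3 3/2 891/1000
4 2 8469/10000
5 5/2 8123/10000
6 3 8027/10000
7 7/2 7953/10000
DF(2y) = 8469/10000 ≈ 0.846900

step 1 [0.5y] bond c/2=1/40: DF=(390197/400000 − 1/40·(0))/(1+1/40) = 9517/10000 ≈ 0.951700
step 2 [1y] swap r/2=631/18886: DF=(1 − 631/18886·(0.951700))/(1+631/18886) = 9369/10000 ≈ 0.936900
step 3 [1.5y] swap r/2=545/13898: DF=(1 − 545/13898·(0.951700+0.936900))/(1+545/13898) = 891/1000 ≈ 0.891000
step 4 [2y] zero: DF = P = 8469/10000 ≈ 0.846900
step 5 [2.5y] bond c/2=3/80: DF=(195751/200000 − 3/80·(0.951700+0.936900+0.891000+0.846900))/(1+3/80) = 8123/10000 ≈ 0.812300
step 6 [3y] bond c/2=11/400: DF=(757473/800000 − 11/400·(0.951700+0.936900+0.891000+0.846900+0.812300))/(1+11/400) = 8027/10000 ≈ 0.802700
step 7 [3.5y] swap r/2=2047/60368: DF=(1 − 2047/60368·(0.951700+0.936900+0.891000+0.846900+0.812300+0.802700))/(1+2047/60368) = 7953/10000 ≈ 0.795300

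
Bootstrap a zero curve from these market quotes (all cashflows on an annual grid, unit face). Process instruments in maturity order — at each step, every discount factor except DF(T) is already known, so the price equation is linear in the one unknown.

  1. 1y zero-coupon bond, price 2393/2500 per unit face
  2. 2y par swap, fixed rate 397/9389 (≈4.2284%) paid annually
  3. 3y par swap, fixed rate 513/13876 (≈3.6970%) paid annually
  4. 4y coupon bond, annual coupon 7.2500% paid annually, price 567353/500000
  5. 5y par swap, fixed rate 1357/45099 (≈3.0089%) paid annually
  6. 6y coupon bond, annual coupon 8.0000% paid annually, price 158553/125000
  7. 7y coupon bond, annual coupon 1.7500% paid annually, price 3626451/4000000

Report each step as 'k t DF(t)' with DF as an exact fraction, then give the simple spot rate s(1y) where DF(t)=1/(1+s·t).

step 1 [1y] zero: DF = P = 2393/2500 ≈ 0.957200
step 2 [2y] swap r/1=397/9389: DF=(1 − 397/9389·(0.957200))/(1+397/9389) = 4603/5000 ≈ 0.920600
step 3 [3y] swap r/1=513/13876: DF=(1 − 513/13876·(0.957200+0.920600))/(1+513/13876) = 4487/5000 ≈ 0.897400
step 4 [4y] bond c/1=29/400: DF=(567353/500000 − 29/400·(0.957200+0.920600+0.897400))/(1+29/400) = 544/625 ≈ 0.870400
step 5 [5y] swap r/1=1357/45099: DF=(1 − 1357/45099·(0.957200+0.920600+0.897400+0.870400))/(1+1357/45099) = 8643/10000 ≈ 0.864300
step 6 [6y] bond c/1=2/25: DF=(158553/125000 − 2/25·(0.957200+0.920600+0.897400+0.870400+0.864300))/(1+2/25) = 2101/2500 ≈ 0.840400
step 7 [7y] bond c/1=7/400: DF=(3626451/4000000 − 7/400·(0.957200+0.920600+0.897400+0.870400+0.864300+0.840400))/(1+7/400) = 799/1000 ≈ 0.799000

1 1 2393/2500
2 2 4603/5000
3 3 4487/5000
4 4 544/625
5 5 8643/10000
6 6 2101/2500
7 7 799/1000
s(1y) = (1/(2393/2500) − 1)/(1) = 107/2393 ≈ 4.4714%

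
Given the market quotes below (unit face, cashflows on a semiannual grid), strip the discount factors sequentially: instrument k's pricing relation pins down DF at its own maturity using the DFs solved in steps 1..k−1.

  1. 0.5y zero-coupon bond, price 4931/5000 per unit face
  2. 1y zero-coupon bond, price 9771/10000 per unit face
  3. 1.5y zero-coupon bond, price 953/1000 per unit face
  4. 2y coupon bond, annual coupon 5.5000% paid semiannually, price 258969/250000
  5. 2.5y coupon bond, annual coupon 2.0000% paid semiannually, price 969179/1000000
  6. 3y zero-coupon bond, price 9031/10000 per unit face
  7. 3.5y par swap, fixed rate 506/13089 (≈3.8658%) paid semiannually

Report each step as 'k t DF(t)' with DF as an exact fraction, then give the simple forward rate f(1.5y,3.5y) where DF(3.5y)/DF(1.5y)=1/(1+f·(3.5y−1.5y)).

1 1/2 4931/5000
2 1 9771/10000
3 3/2 953/1000
4 2 9301/10000
5 5/2 1843/2000
6 3 9031/10000
7 7/2 1747/2000
f(1.5y,3.5y) = ((953/1000)/(1747/2000) − 1)/(2) = 159/3494 ≈ 4.5507%

step 1 [0.5y] zero: DF = P = 4931/5000 ≈ 0.986200
step 2 [1y] zero: DF = P = 9771/10000 ≈ 0.977100
step 3 [1.5y] zero: DF = P = 953/1000 ≈ 0.953000
step 4 [2y] bond c/2=11/400: DF=(258969/250000 − 11/400·(0.986200+0.977100+0.953000))/(1+11/400) = 9301/10000 ≈ 0.930100
step 5 [2.5y] bond c/2=1/100: DF=(969179/1000000 − 1/100·(0.986200+0.977100+0.953000+0.930100))/(1+1/100) = 1843/2000 ≈ 0.921500
step 6 [3y] zero: DF = P = 9031/10000 ≈ 0.903100
step 7 [3.5y] swap r/2=253/13089: DF=(1 − 253/13089·(0.986200+0.977100+0.953000+0.930100+0.921500+0.903100))/(1+253/13089) = 1747/2000 ≈ 0.873500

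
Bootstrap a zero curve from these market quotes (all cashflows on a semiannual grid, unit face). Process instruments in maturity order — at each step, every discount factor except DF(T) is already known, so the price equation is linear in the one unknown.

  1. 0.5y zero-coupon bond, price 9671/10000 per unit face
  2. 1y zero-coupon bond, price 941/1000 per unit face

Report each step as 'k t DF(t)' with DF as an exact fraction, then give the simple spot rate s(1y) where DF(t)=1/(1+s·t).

1 1/2 9671/10000
2 1 941/1000
s(1y) = (1/(941/1000) − 1)/(1) = 59/941 ≈ 6.2699%

step 1 [0.5y] zero: DF = P = 9671/10000 ≈ 0.967100
step 2 [1y] zero: DF = P = 941/1000 ≈ 0.941000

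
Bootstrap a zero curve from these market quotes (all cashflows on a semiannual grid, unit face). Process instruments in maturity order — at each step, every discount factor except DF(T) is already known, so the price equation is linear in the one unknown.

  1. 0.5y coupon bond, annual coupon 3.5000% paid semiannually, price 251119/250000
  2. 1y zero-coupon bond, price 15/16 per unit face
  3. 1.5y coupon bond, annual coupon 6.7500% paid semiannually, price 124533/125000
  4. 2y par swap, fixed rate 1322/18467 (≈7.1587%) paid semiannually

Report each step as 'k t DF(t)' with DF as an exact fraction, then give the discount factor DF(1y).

step 1 [0.5y] bond c/2=7/400: DF=(251119/250000 − 7/400·(0))/(1+7/400) = 617/625 ≈ 0.987200
step 2 [1y] zero: DF = P = 15/16 ≈ 0.937500
step 3 [1.5y] bond c/2=27/800: DF=(124533/125000 − 27/800·(0.987200+0.937500))/(1+27/800) = 9009/10000 ≈ 0.900900
step 4 [2y] swap r/2=661/18467: DF=(1 − 661/18467·(0.987200+0.937500+0.900900))/(1+661/18467) = 4339/5000 ≈ 0.867800

1 1/2 617/625
2 1 15/16
3 3/2 9009/10000
4 2 4339/5000
DF(1y) = 15/16 ≈ 0.937500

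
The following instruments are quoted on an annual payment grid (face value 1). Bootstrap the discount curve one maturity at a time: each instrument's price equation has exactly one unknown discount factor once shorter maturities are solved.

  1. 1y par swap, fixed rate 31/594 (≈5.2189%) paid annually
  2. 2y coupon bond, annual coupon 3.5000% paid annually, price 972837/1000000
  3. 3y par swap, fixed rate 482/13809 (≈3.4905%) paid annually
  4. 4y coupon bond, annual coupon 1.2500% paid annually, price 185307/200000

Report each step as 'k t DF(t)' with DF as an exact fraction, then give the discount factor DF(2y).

1 1 594/625
2 2 4539/5000
3 3 2259/2500
4 4 881/1000
DF(2y) = 4539/5000 ≈ 0.907800

step 1 [1y] swap r/1=31/594: DF=(1 − 31/594·(0))/(1+31/594) = 594/625 ≈ 0.950400
step 2 [2y] bond c/1=7/200: DF=(972837/1000000 − 7/200·(0.950400))/(1+7/200) = 4539/5000 ≈ 0.907800
step 3 [3y] swap r/1=482/13809: DF=(1 − 482/13809·(0.950400+0.907800))/(1+482/13809) = 2259/2500 ≈ 0.903600
step 4 [4y] bond c/1=1/80: DF=(185307/200000 − 1/80·(0.950400+0.907800+0.903600))/(1+1/80) = 881/1000 ≈ 0.881000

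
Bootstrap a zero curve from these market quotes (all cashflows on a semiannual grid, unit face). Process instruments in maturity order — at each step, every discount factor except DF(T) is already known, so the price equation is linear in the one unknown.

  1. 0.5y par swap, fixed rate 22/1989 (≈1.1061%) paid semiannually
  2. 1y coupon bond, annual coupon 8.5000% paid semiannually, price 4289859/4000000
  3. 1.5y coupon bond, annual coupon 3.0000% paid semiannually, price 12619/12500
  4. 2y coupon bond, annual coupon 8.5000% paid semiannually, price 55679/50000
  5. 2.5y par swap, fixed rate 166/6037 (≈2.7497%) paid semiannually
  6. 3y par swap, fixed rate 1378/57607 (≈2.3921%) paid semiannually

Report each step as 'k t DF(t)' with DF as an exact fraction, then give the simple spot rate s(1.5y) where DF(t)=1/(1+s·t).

1 1/2 1989/2000
2 1 4941/5000
3 3/2 9653/10000
4 2 237/250
5 5/2 1167/1250
6 3 9311/10000
s(1.5y) = (1/(9653/10000) − 1)/(3/2) = 694/28959 ≈ 2.3965%

step 1 [0.5y] swap r/2=11/1989: DF=(1 − 11/1989·(0))/(1+11/1989) = 1989/2000 ≈ 0.994500
step 2 [1y] bond c/2=17/400: DF=(4289859/4000000 − 17/400·(0.994500))/(1+17/400) = 4941/5000 ≈ 0.988200
step 3 [1.5y] bond c/2=3/200: DF=(12619/12500 − 3/200·(0.994500+0.988200))/(1+3/200) = 9653/10000 ≈ 0.965300
step 4 [2y] bond c/2=17/400: DF=(55679/50000 − 17/400·(0.994500+0.988200+0.965300))/(1+17/400) = 237/250 ≈ 0.948000
step 5 [2.5y] swap r/2=83/6037: DF=(1 − 83/6037·(0.994500+0.988200+0.965300+0.948000))/(1+83/6037) = 1167/1250 ≈ 0.933600
step 6 [3y] swap r/2=689/57607: DF=(1 − 689/57607·(0.994500+0.988200+0.965300+0.948000+0.933600))/(1+689/57607) = 9311/10000 ≈ 0.931100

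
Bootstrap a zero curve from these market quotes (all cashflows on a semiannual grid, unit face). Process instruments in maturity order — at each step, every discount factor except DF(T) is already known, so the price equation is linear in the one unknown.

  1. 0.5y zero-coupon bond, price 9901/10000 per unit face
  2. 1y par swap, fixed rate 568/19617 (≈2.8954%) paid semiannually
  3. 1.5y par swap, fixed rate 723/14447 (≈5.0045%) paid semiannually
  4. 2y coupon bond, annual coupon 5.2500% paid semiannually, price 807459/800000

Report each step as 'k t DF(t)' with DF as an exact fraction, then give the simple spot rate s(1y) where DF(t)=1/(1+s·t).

1 1/2 9901/10000
2 1 2429/2500
3 3/2 9277/10000
4 2 1137/1250
s(1y) = (1/(2429/2500) − 1)/(1) = 71/2429 ≈ 2.9230%

step 1 [0.5y] zero: DF = P = 9901/10000 ≈ 0.990100
step 2 [1y] swap r/2=284/19617: DF=(1 − 284/19617·(0.990100))/(1+284/19617) = 2429/2500 ≈ 0.971600
step 3 [1.5y] swap r/2=723/28894: DF=(1 − 723/28894·(0.990100+0.971600))/(1+723/28894) = 9277/10000 ≈ 0.927700
step 4 [2y] bond c/2=21/800: DF=(807459/800000 − 21/800·(0.990100+0.971600+0.927700))/(1+21/800) = 1137/1250 ≈ 0.909600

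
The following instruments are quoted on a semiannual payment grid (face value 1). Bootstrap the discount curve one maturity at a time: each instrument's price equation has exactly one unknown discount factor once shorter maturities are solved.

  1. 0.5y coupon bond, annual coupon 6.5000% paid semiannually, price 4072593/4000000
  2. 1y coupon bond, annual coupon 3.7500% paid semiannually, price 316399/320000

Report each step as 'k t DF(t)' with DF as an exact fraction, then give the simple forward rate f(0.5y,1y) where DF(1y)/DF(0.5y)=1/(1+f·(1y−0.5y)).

step 1 [0.5y] bond c/2=13/400: DF=(4072593/4000000 − 13/400·(0))/(1+13/400) = 9861/10000 ≈ 0.986100
step 2 [1y] bond c/2=3/160: DF=(316399/320000 − 3/160·(0.986100))/(1+3/160) = 2381/2500 ≈ 0.952400

1 1/2 9861/10000
2 1 2381/2500
f(0.5y,1y) = ((9861/10000)/(2381/2500) − 1)/(1/2) = 337/4762 ≈ 7.0769%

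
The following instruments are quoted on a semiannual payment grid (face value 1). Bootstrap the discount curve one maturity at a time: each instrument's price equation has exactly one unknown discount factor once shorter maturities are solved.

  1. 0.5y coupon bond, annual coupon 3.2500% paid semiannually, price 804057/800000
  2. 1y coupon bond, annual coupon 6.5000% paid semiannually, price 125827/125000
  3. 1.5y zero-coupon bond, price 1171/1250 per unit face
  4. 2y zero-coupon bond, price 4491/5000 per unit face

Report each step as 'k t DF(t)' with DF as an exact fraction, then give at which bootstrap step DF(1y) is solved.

1 1/2 989/1000
2 1 4719/5000
3 3/2 1171/1250
4 2 4491/5000
DF(1y) is solved at step 2

step 1 [0.5y] bond c/2=13/800: DF=(804057/800000 − 13/800·(0))/(1+13/800) = 989/1000 ≈ 0.989000
step 2 [1y] bond c/2=13/400: DF=(125827/125000 − 13/400·(0.989000))/(1+13/400) = 4719/5000 ≈ 0.943800
step 3 [1.5y] zero: DF = P = 1171/1250 ≈ 0.936800
step 4 [2y] zero: DF = P = 4491/5000 ≈ 0.898200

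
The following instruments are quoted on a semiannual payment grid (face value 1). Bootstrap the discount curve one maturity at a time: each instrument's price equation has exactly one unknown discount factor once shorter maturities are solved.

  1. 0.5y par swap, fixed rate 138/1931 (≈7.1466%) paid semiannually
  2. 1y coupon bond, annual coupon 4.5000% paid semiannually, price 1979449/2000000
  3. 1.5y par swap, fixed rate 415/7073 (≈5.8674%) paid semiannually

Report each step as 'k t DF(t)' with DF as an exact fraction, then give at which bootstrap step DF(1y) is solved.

1 1/2 1931/2000
2 1 9467/10000
3 3/2 917/1000
DF(1y) is solved at step 2

step 1 [0.5y] swap r/2=69/1931: DF=(1 − 69/1931·(0))/(1+69/1931) = 1931/2000 ≈ 0.965500
step 2 [1y] bond c/2=9/400: DF=(1979449/2000000 − 9/400·(0.965500))/(1+9/400) = 9467/10000 ≈ 0.946700
step 3 [1.5y] swap r/2=415/14146: DF=(1 − 415/14146·(0.965500+0.946700))/(1+415/14146) = 917/1000 ≈ 0.917000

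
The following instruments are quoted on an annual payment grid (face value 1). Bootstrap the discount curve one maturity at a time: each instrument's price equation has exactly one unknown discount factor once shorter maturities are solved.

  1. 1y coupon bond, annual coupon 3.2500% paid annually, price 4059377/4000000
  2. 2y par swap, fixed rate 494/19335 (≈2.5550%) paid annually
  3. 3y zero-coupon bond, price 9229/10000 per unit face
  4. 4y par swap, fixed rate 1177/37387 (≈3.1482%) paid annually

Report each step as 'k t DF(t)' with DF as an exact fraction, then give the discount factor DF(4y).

1 1 9829/10000
2 2 4753/5000
3 3 9229/10000
4 4 8823/10000
DF(4y) = 8823/10000 ≈ 0.882300

step 1 [1y] bond c/1=13/400: DF=(4059377/4000000 − 13/400·(0))/(1+13/400) = 9829/10000 ≈ 0.982900
step 2 [2y] swap r/1=494/19335: DF=(1 − 494/19335·(0.982900))/(1+494/19335) = 4753/5000 ≈ 0.950600
step 3 [3y] zero: DF = P = 9229/10000 ≈ 0.922900
step 4 [4y] swap r/1=1177/37387: DF=(1 − 1177/37387·(0.982900+0.950600+0.922900))/(1+1177/37387) = 8823/10000 ≈ 0.882300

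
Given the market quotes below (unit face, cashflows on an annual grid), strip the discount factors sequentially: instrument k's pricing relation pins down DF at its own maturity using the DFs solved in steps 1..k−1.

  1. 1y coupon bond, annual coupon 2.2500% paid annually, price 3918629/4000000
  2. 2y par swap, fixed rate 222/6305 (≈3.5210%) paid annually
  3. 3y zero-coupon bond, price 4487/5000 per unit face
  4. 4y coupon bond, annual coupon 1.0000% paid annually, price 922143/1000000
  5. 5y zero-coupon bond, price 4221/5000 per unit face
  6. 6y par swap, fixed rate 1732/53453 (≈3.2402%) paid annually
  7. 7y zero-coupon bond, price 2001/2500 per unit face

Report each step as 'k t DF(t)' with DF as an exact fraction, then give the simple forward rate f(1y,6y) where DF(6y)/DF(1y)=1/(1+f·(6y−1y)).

1 1 9581/10000
2 2 4667/5000
3 3 4487/5000
4 4 4427/5000
5 5 4221/5000
6 6 2067/2500
7 7 2001/2500
f(1y,6y) = ((9581/10000)/(2067/2500) − 1)/(5) = 101/3180 ≈ 3.1761%

step 1 [1y] bond c/1=9/400: DF=(3918629/4000000 − 9/400·(0))/(1+9/400) = 9581/10000 ≈ 0.958100
step 2 [2y] swap r/1=222/6305: DF=(1 − 222/6305·(0.958100))/(1+222/6305) = 4667/5000 ≈ 0.933400
step 3 [3y] zero: DF = P = 4487/5000 ≈ 0.897400
step 4 [4y] bond c/1=1/100: DF=(922143/1000000 − 1/100·(0.958100+0.933400+0.897400))/(1+1/100) = 4427/5000 ≈ 0.885400
step 5 [5y] zero: DF = P = 4221/5000 ≈ 0.844200
step 6 [6y] swap r/1=1732/53453: DF=(1 − 1732/53453·(0.958100+0.933400+0.897400+0.885400+0.844200))/(1+1732/53453) = 2067/2500 ≈ 0.826800
step 7 [7y] zero: DF = P = 2001/2500 ≈ 0.800400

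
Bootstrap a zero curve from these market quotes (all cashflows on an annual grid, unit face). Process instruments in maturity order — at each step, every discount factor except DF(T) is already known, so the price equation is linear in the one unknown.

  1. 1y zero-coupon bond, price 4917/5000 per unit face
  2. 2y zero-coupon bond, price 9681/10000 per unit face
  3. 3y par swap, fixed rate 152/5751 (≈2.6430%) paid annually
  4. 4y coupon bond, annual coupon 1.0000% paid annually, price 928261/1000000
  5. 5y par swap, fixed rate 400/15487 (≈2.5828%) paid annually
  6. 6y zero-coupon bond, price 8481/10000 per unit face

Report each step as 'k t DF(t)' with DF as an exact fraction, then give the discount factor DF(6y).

1 1 4917/5000
2 2 9681/10000
3 3 231/250
4 4 4453/5000
5 5 22/25
6 6 8481/10000
DF(6y) = 8481/10000 ≈ 0.848100

step 1 [1y] zero: DF = P = 4917/5000 ≈ 0.983400
step 2 [2y] zero: DF = P = 9681/10000 ≈ 0.968100
step 3 [3y] swap r/1=152/5751: DF=(1 − 152/5751·(0.983400+0.968100))/(1+152/5751) = 231/250 ≈ 0.924000
step 4 [4y] bond c/1=1/100: DF=(928261/1000000 − 1/100·(0.983400+0.968100+0.924000))/(1+1/100) = 4453/5000 ≈ 0.890600
step 5 [5y] swap r/1=400/15487: DF=(1 − 400/15487·(0.983400+0.968100+0.924000+0.890600))/(1+400/15487) = 22/25 ≈ 0.880000
step 6 [6y] zero: DF = P = 8481/10000 ≈ 0.848100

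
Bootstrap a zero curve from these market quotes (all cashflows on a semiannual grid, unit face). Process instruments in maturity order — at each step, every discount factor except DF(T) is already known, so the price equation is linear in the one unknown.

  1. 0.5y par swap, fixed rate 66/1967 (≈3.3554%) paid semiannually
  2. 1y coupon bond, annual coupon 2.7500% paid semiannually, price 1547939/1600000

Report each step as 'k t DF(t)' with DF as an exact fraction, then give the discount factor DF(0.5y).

step 1 [0.5y] swap r/2=33/1967: DF=(1 − 33/1967·(0))/(1+33/1967) = 1967/2000 ≈ 0.983500
step 2 [1y] bond c/2=11/800: DF=(1547939/1600000 − 11/800·(0.983500))/(1+11/800) = 941/1000 ≈ 0.941000

1 1/2 1967/2000
2 1 941/1000
DF(0.5y) = 1967/2000 ≈ 0.983500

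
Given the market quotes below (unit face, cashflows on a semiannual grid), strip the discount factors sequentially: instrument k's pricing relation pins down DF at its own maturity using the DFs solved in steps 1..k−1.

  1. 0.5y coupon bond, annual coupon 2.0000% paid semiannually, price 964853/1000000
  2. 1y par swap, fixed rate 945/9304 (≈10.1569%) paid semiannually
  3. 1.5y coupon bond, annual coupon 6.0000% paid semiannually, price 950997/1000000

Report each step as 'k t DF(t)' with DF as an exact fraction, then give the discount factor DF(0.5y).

step 1 [0.5y] bond c/2=1/100: DF=(964853/1000000 − 1/100·(0))/(1+1/100) = 9553/10000 ≈ 0.955300
step 2 [1y] swap r/2=945/18608: DF=(1 − 945/18608·(0.955300))/(1+945/18608) = 1811/2000 ≈ 0.905500
step 3 [1.5y] bond c/2=3/100: DF=(950997/1000000 − 3/100·(0.955300+0.905500))/(1+3/100) = 8691/10000 ≈ 0.869100

1 1/2 9553/10000
2 1 1811/2000
3 3/2 8691/10000
DF(0.5y) = 9553/10000 ≈ 0.955300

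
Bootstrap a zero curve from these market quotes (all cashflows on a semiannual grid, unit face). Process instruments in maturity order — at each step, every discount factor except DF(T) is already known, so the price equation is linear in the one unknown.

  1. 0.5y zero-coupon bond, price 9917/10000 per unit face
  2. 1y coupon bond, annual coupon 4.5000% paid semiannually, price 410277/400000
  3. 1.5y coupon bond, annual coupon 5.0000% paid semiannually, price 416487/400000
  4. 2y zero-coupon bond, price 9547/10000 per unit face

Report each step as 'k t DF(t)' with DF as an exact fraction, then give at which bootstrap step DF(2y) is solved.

1 1/2 9917/10000
2 1 9813/10000
3 3/2 9677/10000
4 2 9547/10000
DF(2y) is solved at step 4

step 1 [0.5y] zero: DF = P = 9917/10000 ≈ 0.991700
step 2 [1y] bond c/2=9/400: DF=(410277/400000 − 9/400·(0.991700))/(1+9/400) = 9813/10000 ≈ 0.981300
step 3 [1.5y] bond c/2=1/40: DF=(416487/400000 − 1/40·(0.991700+0.981300))/(1+1/40) = 9677/10000 ≈ 0.967700
step 4 [2y] zero: DF = P = 9547/10000 ≈ 0.954700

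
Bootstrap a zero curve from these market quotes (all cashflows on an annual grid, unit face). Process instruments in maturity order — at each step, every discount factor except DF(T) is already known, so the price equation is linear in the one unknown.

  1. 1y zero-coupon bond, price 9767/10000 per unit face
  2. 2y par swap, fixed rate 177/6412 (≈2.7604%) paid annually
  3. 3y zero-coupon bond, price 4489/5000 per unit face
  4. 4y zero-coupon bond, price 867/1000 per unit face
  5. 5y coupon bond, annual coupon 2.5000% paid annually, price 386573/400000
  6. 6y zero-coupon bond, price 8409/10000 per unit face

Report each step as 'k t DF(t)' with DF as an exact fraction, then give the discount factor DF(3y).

1 1 9767/10000
2 2 9469/10000
3 3 4489/5000
4 4 867/1000
5 5 8529/10000
6 6 8409/10000
DF(3y) = 4489/5000 ≈ 0.897800

step 1 [1y] zero: DF = P = 9767/10000 ≈ 0.976700
step 2 [2y] swap r/1=177/6412: DF=(1 − 177/6412·(0.976700))/(1+177/6412) = 9469/10000 ≈ 0.946900
step 3 [3y] zero: DF = P = 4489/5000 ≈ 0.897800
step 4 [4y] zero: DF = P = 867/1000 ≈ 0.867000
step 5 [5y] bond c/1=1/40: DF=(386573/400000 − 1/40·(0.976700+0.946900+0.897800+0.867000))/(1+1/40) = 8529/10000 ≈ 0.852900
step 6 [6y] zero: DF = P = 8409/10000 ≈ 0.840900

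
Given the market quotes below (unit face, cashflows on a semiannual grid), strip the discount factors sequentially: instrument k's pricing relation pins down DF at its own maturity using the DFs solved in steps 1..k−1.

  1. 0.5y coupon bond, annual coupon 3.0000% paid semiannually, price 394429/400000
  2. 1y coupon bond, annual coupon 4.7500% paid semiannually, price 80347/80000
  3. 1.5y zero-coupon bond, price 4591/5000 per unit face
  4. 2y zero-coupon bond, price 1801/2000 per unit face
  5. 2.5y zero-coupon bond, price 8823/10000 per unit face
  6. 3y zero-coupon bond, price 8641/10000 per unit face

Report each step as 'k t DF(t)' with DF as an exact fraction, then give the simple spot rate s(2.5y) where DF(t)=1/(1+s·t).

1 1/2 1943/2000
2 1 1917/2000
3 3/2 4591/5000
4 2 1801/2000
5 5/2 8823/10000
6 3 8641/10000
s(2.5y) = (1/(8823/10000) − 1)/(5/2) = 2354/44115 ≈ 5.3361%

step 1 [0.5y] bond c/2=3/200: DF=(394429/400000 − 3/200·(0))/(1+3/200) = 1943/2000 ≈ 0.971500
step 2 [1y] bond c/2=19/800: DF=(80347/80000 − 19/800·(0.971500))/(1+19/800) = 1917/2000 ≈ 0.958500
step 3 [1.5y] zero: DF = P = 4591/5000 ≈ 0.918200
step 4 [2y] zero: DF = P = 1801/2000 ≈ 0.900500
step 5 [2.5y] zero: DF = P = 8823/10000 ≈ 0.882300
step 6 [3y] zero: DF = P = 8641/10000 ≈ 0.864100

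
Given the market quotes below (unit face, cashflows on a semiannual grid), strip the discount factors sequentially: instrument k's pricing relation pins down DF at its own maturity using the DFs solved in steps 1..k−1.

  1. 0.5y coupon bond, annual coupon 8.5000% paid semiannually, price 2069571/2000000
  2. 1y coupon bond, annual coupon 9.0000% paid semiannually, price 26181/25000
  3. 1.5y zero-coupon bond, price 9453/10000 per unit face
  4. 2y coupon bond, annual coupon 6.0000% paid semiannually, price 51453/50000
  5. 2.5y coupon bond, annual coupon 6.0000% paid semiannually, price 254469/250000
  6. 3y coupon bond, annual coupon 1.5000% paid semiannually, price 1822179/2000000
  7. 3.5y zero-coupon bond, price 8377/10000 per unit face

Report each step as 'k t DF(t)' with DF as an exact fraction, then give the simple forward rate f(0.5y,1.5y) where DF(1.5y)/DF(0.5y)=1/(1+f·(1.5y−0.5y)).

step 1 [0.5y] bond c/2=17/400: DF=(2069571/2000000 − 17/400·(0))/(1+17/400) = 4963/5000 ≈ 0.992600
step 2 [1y] bond c/2=9/200: DF=(26181/25000 − 9/200·(0.992600))/(1+9/200) = 4797/5000 ≈ 0.959400
step 3 [1.5y] zero: DF = P = 9453/10000 ≈ 0.945300
step 4 [2y] bond c/2=3/100: DF=(51453/50000 − 3/100·(0.992600+0.959400+0.945300))/(1+3/100) = 9147/10000 ≈ 0.914700
step 5 [2.5y] bond c/2=3/100: DF=(254469/250000 − 3/100·(0.992600+0.959400+0.945300+0.914700))/(1+3/100) = 2193/2500 ≈ 0.877200
step 6 [3y] bond c/2=3/400: DF=(1822179/2000000 − 3/400·(0.992600+0.959400+0.945300+0.914700+0.877200))/(1+3/400) = 4347/5000 ≈ 0.869400
step 7 [3.5y] zero: DF = P = 8377/10000 ≈ 0.837700

1 1/2 4963/5000
2 1 4797/5000
3 3/2 9453/10000
4 2 9147/10000
5 5/2 2193/2500
6 3 4347/5000
7 7/2 8377/10000
f(0.5y,1.5y) = ((4963/5000)/(9453/10000) − 1)/(1) = 473/9453 ≈ 5.0037%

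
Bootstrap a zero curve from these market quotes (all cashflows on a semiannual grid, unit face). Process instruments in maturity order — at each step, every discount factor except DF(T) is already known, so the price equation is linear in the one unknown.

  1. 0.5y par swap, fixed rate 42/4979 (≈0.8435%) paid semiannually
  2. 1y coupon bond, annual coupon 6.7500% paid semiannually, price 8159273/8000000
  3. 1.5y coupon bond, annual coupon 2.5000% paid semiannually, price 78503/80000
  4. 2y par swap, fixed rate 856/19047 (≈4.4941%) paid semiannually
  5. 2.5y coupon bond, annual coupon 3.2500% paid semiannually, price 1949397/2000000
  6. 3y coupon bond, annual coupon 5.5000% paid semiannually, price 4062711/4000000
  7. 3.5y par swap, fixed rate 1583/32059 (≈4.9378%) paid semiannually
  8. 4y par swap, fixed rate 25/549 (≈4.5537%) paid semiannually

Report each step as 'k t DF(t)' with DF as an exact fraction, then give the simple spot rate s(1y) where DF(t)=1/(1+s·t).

step 1 [0.5y] swap r/2=21/4979: DF=(1 − 21/4979·(0))/(1+21/4979) = 4979/5000 ≈ 0.995800
step 2 [1y] bond c/2=27/800: DF=(8159273/8000000 − 27/800·(0.995800))/(1+27/800) = 9541/10000 ≈ 0.954100
step 3 [1.5y] bond c/2=1/80: DF=(78503/80000 − 1/80·(0.995800+0.954100))/(1+1/80) = 9451/10000 ≈ 0.945100
step 4 [2y] swap r/2=428/19047: DF=(1 − 428/19047·(0.995800+0.954100+0.945100))/(1+428/19047) = 1143/1250 ≈ 0.914400
step 5 [2.5y] bond c/2=13/800: DF=(1949397/2000000 − 13/800·(0.995800+0.954100+0.945100+0.914400))/(1+13/800) = 4491/5000 ≈ 0.898200
step 6 [3y] bond c/2=11/400: DF=(4062711/4000000 − 11/400·(0.995800+0.954100+0.945100+0.914400+0.898200))/(1+11/400) = 69/80 ≈ 0.862500
step 7 [3.5y] swap r/2=1583/64118: DF=(1 − 1583/64118·(0.995800+0.954100+0.945100+0.914400+0.898200+0.862500))/(1+1583/64118) = 8417/10000 ≈ 0.841700
step 8 [4y] swap r/2=25/1098: DF=(1 − 25/1098·(0.995800+0.954100+0.945100+0.914400+0.898200+0.862500+0.841700))/(1+25/1098) = 167/200 ≈ 0.835000

1 1/2 4979/5000
2 1 9541/10000
3 3/2 9451/10000
4 2 1143/1250
5 5/2 4491/5000
6 3 69/80
7 7/2 8417/10000
8 4 167/200
s(1y) = (1/(9541/10000) − 1)/(1) = 459/9541 ≈ 4.8108%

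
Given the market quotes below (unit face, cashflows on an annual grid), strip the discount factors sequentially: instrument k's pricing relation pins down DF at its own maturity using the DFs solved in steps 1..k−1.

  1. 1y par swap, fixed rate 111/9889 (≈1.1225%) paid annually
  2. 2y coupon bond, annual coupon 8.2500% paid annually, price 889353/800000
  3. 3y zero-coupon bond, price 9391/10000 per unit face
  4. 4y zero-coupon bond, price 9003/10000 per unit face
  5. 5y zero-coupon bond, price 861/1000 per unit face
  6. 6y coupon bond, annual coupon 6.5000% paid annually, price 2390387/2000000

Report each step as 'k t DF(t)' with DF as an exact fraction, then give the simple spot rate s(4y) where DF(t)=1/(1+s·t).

1 1 9889/10000
2 2 2379/2500
3 3 9391/10000
4 4 9003/10000
5 5 861/1000
6 6 839/1000
s(4y) = (1/(9003/10000) − 1)/(4) = 997/36012 ≈ 2.7685%

step 1 [1y] swap r/1=111/9889: DF=(1 − 111/9889·(0))/(1+111/9889) = 9889/10000 ≈ 0.988900
step 2 [2y] bond c/1=33/400: DF=(889353/800000 − 33/400·(0.988900))/(1+33/400) = 2379/2500 ≈ 0.951600
step 3 [3y] zero: DF = P = 9391/10000 ≈ 0.939100
step 4 [4y] zero: DF = P = 9003/10000 ≈ 0.900300
step 5 [5y] zero: DF = P = 861/1000 ≈ 0.861000
step 6 [6y] bond c/1=13/200: DF=(2390387/2000000 − 13/200·(0.988900+0.951600+0.939100+0.900300+0.861000))/(1+13/200) = 839/1000 ≈ 0.839000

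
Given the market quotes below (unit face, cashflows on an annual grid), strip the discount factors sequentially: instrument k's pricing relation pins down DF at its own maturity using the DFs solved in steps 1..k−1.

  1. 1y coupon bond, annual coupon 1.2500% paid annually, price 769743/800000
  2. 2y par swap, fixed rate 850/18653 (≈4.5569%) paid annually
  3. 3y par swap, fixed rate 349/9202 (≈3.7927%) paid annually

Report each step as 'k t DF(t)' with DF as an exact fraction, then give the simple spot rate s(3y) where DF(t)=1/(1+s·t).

1 1 9503/10000
2 2 183/200
3 3 8953/10000
s(3y) = (1/(8953/10000) − 1)/(3) = 349/8953 ≈ 3.8981%

step 1 [1y] bond c/1=1/80: DF=(769743/800000 − 1/80·(0))/(1+1/80) = 9503/10000 ≈ 0.950300
step 2 [2y] swap r/1=850/18653: DF=(1 − 850/18653·(0.950300))/(1+850/18653) = 183/200 ≈ 0.915000
step 3 [3y] swap r/1=349/9202: DF=(1 − 349/9202·(0.950300+0.915000))/(1+349/9202) = 8953/10000 ≈ 0.895300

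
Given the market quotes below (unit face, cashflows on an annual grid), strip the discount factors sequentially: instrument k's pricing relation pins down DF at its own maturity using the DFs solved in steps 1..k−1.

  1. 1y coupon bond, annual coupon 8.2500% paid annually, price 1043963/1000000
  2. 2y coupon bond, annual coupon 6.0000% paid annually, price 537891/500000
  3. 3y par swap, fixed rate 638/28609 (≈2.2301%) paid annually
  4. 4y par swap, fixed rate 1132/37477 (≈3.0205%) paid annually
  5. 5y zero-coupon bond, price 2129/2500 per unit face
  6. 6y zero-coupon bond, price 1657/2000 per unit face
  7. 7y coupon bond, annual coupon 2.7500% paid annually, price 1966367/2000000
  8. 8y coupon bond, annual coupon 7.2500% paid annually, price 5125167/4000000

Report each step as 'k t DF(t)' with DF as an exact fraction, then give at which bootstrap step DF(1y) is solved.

step 1 [1y] bond c/1=33/400: DF=(1043963/1000000 − 33/400·(0))/(1+33/400) = 2411/2500 ≈ 0.964400
step 2 [2y] bond c/1=3/50: DF=(537891/500000 − 3/50·(0.964400))/(1+3/50) = 9603/10000 ≈ 0.960300
step 3 [3y] swap r/1=638/28609: DF=(1 − 638/28609·(0.964400+0.960300))/(1+638/28609) = 4681/5000 ≈ 0.936200
step 4 [4y] swap r/1=1132/37477: DF=(1 − 1132/37477·(0.964400+0.960300+0.936200))/(1+1132/37477) = 2217/2500 ≈ 0.886800
step 5 [5y] zero: DF = P = 2129/2500 ≈ 0.851600
step 6 [6y] zero: DF = P = 1657/2000 ≈ 0.828500
step 7 [7y] bond c/1=11/400: DF=(1966367/2000000 − 11/400·(0.964400+0.960300+0.936200+0.886800+0.851600+0.828500))/(1+11/400) = 2029/2500 ≈ 0.811600
step 8 [8y] bond c/1=29/400: DF=(5125167/4000000 − 29/400·(0.964400+0.960300+0.936200+0.886800+0.851600+0.828500+0.811600))/(1+29/400) = 7729/10000 ≈ 0.772900

1 1 2411/2500
2 2 9603/10000
3 3 4681/5000
4 4 2217/2500
5 5 2129/2500
6 6 1657/2000
7 7 2029/2500
8 8 7729/10000
DF(1y) is solved at step 1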